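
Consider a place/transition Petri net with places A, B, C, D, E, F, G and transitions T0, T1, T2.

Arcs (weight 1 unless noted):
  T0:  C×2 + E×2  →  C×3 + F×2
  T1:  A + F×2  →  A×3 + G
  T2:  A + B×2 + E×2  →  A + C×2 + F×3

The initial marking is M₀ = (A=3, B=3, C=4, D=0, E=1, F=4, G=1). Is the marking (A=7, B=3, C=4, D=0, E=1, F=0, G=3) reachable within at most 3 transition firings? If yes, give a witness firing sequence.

YES — reachable via ⟨T1, T1⟩ (2 firings)

step 1: fire T1:  (A=3, B=3, C=4, D=0, E=1, F=4, G=1) → (A=5, B=3, C=4, D=0, E=1, F=2, G=2)
step 2: fire T1:  (A=5, B=3, C=4, D=0, E=1, F=2, G=2) → (A=7, B=3, C=4, D=0, E=1, F=0, G=3)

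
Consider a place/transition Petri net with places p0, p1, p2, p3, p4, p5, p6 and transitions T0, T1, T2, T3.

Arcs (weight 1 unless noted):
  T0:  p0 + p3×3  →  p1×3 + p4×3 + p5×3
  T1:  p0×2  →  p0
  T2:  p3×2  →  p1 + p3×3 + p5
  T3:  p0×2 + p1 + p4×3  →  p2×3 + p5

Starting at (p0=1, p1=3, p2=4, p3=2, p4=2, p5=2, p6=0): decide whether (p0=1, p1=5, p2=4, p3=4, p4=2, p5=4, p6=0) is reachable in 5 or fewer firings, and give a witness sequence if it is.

YES — reachable via ⟨T2, T2⟩ (2 firings)

step 1: fire T2:  (p0=1, p1=3, p2=4, p3=2, p4=2, p5=2, p6=0) → (p0=1, p1=4, p2=4, p3=3, p4=2, p5=3, p6=0)
step 2: fire T2:  (p0=1, p1=4, p2=4, p3=3, p4=2, p5=3, p6=0) → (p0=1, p1=5, p2=4, p3=4, p4=2, p5=4, p6=0)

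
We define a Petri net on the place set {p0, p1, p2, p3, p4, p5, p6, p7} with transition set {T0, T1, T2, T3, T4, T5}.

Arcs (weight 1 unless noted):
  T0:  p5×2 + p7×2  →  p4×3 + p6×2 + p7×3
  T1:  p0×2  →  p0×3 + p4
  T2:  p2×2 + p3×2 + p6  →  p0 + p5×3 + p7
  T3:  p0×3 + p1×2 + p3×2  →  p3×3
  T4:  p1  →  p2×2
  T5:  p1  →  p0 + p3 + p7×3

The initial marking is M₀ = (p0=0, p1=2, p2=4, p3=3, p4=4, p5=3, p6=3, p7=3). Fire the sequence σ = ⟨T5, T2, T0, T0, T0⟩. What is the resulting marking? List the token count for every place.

step 1: fire T5:  (p0=0, p1=2, p2=4, p3=3, p4=4, p5=3, p6=3, p7=3) → (p0=1, p1=1, p2=4, p3=4, p4=4, p5=3, p6=3, p7=6)
step 2: fire T2:  (p0=1, p1=1, p2=4, p3=4, p4=4, p5=3, p6=3, p7=6) → (p0=2, p1=1, p2=2, p3=2, p4=4, p5=6, p6=2, p7=7)
step 3: fire T0:  (p0=2, p1=1, p2=2, p3=2, p4=4, p5=6, p6=2, p7=7) → (p0=2, p1=1, p2=2, p3=2, p4=7, p5=4, p6=4, p7=8)
step 4: fire T0:  (p0=2, p1=1, p2=2, p3=2, p4=7, p5=4, p6=4, p7=8) → (p0=2, p1=1, p2=2, p3=2, p4=10, p5=2, p6=6, p7=9)
step 5: fire T0:  (p0=2, p1=1, p2=2, p3=2, p4=10, p5=2, p6=6, p7=9) → (p0=2, p1=1, p2=2, p3=2, p4=13, p5=0, p6=8, p7=10)

(p0=2, p1=1, p2=2, p3=2, p4=13, p5=0, p6=8, p7=10)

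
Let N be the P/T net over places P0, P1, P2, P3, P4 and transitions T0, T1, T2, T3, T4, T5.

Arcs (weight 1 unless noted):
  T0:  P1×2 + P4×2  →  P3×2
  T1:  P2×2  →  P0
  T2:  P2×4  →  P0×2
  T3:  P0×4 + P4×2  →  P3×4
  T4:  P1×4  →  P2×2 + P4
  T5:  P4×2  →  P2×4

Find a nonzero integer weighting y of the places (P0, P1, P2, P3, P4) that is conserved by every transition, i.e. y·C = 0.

y = (P0:2, P1:1, P2:1, P3:3, P4:2)

Incidence matrix C (rows=places, cols=transitions):
       T0   T1   T2   T3   T4   T5
   P0   0    1    2   -4    0    0
   P1  -2    0    0    0   -4    0
   P2   0   -2   -4    0    2    4
   P3   2    0    0    4    0    0
   P4  -2    0    0   -2    1   -2

Candidate y = [2, 1, 1, 3, 2]; check y·C column-wise:
  col T0: 2·0 + 1·-2 + 1·0 + 3·2 + 2·-2 = 0
  col T1: 2·1 + 1·0 + 1·-2 + 3·0 + 2·0 = 0
  col T2: 2·2 + 1·0 + 1·-4 + 3·0 + 2·0 = 0
  col T3: 2·-4 + 1·0 + 1·0 + 3·4 + 2·-2 = 0
  col T4: 2·0 + 1·-4 + 1·2 + 3·0 + 2·1 = 0
  col T5: 2·0 + 1·0 + 1·4 + 3·0 + 2·-2 = 0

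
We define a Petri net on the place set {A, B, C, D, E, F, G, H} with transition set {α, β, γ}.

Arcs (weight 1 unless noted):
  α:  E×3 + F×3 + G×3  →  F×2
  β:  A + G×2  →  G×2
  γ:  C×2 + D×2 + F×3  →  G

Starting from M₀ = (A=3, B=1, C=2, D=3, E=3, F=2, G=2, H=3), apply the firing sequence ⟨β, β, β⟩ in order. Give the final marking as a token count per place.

(A=0, B=1, C=2, D=3, E=3, F=2, G=2, H=3)

step 1: fire β:  (A=3, B=1, C=2, D=3, E=3, F=2, G=2, H=3) → (A=2, B=1, C=2, D=3, E=3, F=2, G=2, H=3)
step 2: fire β:  (A=2, B=1, C=2, D=3, E=3, F=2, G=2, H=3) → (A=1, B=1, C=2, D=3, E=3, F=2, G=2, H=3)
step 3: fire β:  (A=1, B=1, C=2, D=3, E=3, F=2, G=2, H=3) → (A=0, B=1, C=2, D=3, E=3, F=2, G=2, H=3)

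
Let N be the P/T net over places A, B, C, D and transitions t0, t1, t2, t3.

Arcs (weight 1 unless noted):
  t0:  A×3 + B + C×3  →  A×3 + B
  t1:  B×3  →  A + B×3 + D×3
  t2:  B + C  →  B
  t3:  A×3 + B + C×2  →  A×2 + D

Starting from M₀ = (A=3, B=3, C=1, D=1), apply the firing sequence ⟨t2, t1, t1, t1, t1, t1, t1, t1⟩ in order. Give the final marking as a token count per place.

step 1: fire t2:  (A=3, B=3, C=1, D=1) → (A=3, B=3, C=0, D=1)
step 2: fire t1:  (A=3, B=3, C=0, D=1) → (A=4, B=3, C=0, D=4)
step 3: fire t1:  (A=4, B=3, C=0, D=4) → (A=5, B=3, C=0, D=7)
step 4: fire t1:  (A=5, B=3, C=0, D=7) → (A=6, B=3, C=0, D=10)
step 5: fire t1:  (A=6, B=3, C=0, D=10) → (A=7, B=3, C=0, D=13)
step 6: fire t1:  (A=7, B=3, C=0, D=13) → (A=8, B=3, C=0, D=16)
step 7: fire t1:  (A=8, B=3, C=0, D=16) → (A=9, B=3, C=0, D=19)
step 8: fire t1:  (A=9, B=3, C=0, D=19) → (A=10, B=3, C=0, D=22)

(A=10, B=3, C=0, D=22)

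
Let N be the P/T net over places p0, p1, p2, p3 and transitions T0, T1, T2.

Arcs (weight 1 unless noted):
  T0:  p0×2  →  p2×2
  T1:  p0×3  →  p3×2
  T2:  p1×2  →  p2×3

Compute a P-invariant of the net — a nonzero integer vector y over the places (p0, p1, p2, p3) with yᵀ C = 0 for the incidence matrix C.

Incidence matrix C (rows=places, cols=transitions):
       T0   T1   T2
   p0  -2   -3    0
   p1   0    0   -2
   p2   2    0    3
   p3   0    2    0

Candidate y = [2, 3, 2, 3]; check y·C column-wise:
  col T0: 2·-2 + 3·0 + 2·2 + 3·0 = 0
  col T1: 2·-3 + 3·0 + 2·0 + 3·2 = 0
  col T2: 2·0 + 3·-2 + 2·3 + 3·0 = 0

y = (p0:2, p1:3, p2:2, p3:3)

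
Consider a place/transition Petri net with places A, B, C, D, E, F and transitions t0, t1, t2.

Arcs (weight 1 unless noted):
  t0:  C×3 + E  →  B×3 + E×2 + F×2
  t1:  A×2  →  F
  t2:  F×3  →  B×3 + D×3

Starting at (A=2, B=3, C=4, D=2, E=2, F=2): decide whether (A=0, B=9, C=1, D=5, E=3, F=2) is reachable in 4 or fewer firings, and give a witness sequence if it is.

YES — reachable via ⟨t0, t1, t2⟩ (3 firings)

step 1: fire t0:  (A=2, B=3, C=4, D=2, E=2, F=2) → (A=2, B=6, C=1, D=2, E=3, F=4)
step 2: fire t1:  (A=2, B=6, C=1, D=2, E=3, F=4) → (A=0, B=6, C=1, D=2, E=3, F=5)
step 3: fire t2:  (A=0, B=6, C=1, D=2, E=3, F=5) → (A=0, B=9, C=1, D=5, E=3, F=2)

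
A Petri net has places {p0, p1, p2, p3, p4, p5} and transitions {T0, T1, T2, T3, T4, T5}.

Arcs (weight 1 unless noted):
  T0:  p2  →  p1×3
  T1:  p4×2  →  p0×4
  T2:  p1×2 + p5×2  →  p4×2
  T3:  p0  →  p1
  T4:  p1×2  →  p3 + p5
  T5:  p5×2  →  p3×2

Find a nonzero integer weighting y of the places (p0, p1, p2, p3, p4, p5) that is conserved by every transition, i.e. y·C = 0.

y = (p0:1, p1:1, p2:3, p3:1, p4:2, p5:1)

Incidence matrix C (rows=places, cols=transitions):
       T0   T1   T2   T3   T4   T5
   p0   0    4    0   -1    0    0
   p1   3    0   -2    1   -2    0
   p2  -1    0    0    0    0    0
   p3   0    0    0    0    1    2
   p4   0   -2    2    0    0    0
   p5   0    0   -2    0    1   -2

Candidate y = [1, 1, 3, 1, 2, 1]; check y·C column-wise:
  col T0: 1·0 + 1·3 + 3·-1 + 1·0 + 2·0 + 1·0 = 0
  col T1: 1·4 + 1·0 + 3·0 + 1·0 + 2·-2 + 1·0 = 0
  col T2: 1·0 + 1·-2 + 3·0 + 1·0 + 2·2 + 1·-2 = 0
  col T3: 1·-1 + 1·1 + 3·0 + 1·0 + 2·0 + 1·0 = 0
  col T4: 1·0 + 1·-2 + 3·0 + 1·1 + 2·0 + 1·1 = 0
  col T5: 1·0 + 1·0 + 3·0 + 1·2 + 2·0 + 1·-2 = 0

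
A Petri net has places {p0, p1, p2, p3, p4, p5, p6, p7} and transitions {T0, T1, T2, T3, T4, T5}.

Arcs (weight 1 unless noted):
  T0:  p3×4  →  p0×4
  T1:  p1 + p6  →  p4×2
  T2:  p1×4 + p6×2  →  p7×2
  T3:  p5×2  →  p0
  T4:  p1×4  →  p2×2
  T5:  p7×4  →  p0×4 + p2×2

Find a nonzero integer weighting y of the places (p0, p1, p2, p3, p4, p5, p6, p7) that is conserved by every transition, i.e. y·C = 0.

Incidence matrix C (rows=places, cols=transitions):
       T0   T1   T2   T3   T4   T5
   p0   4    0    0    1    0    4
   p1   0   -1   -4    0   -4    0
   p2   0    0    0    0    2    2
   p3  -4    0    0    0    0    0
   p4   0    2    0    0    0    0
   p5   0    0    0   -2    0    0
   p6   0   -1   -2    0    0    0
   p7   0    0    2    0    0   -4

Candidate y = [2, -2, -4, 2, 1, 1, 4, 0]; check y·C column-wise:
  col T0: 2·4 + -2·0 + -4·0 + 2·-4 + 1·0 + 1·0 + 4·0 = 0
  col T1: 2·0 + -2·-1 + -4·0 + 2·0 + 1·2 + 1·0 + 4·-1 = 0
  col T2: 2·0 + -2·-4 + -4·0 + 2·0 + 1·0 + 1·0 + 4·-2 + 0·2 = 0
  col T3: 2·1 + -2·0 + -4·0 + 2·0 + 1·0 + 1·-2 + 4·0 = 0
  col T4: 2·0 + -2·-4 + -4·2 + 2·0 + 1·0 + 1·0 + 4·0 = 0
  col T5: 2·4 + -2·0 + -4·2 + 2·0 + 1·0 + 1·0 + 4·0 + 0·-4 = 0

y = (p0:2, p1:-2, p2:-4, p3:2, p4:1, p5:1, p6:4, p7:0)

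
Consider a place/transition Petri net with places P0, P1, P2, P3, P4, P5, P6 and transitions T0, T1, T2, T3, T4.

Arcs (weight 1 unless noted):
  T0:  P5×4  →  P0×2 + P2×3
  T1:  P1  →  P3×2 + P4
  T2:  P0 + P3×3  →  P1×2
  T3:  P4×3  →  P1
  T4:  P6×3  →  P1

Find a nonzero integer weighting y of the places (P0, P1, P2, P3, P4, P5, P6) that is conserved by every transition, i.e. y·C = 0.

y = (P0:0, P1:0, P2:4, P3:0, P4:0, P5:3, P6:0)

Incidence matrix C (rows=places, cols=transitions):
       T0   T1   T2   T3   T4
   P0   2    0   -1    0    0
   P1   0   -1    2    1    1
   P2   3    0    0    0    0
   P3   0    2   -3    0    0
   P4   0    1    0   -3    0
   P5  -4    0    0    0    0
   P6   0    0    0    0   -3

Candidate y = [0, 0, 4, 0, 0, 3, 0]; check y·C column-wise:
  col T0: 0·2 + 4·3 + 3·-4 = 0
  col T1: 0·-1 + 4·0 + 0·2 + 0·1 + 3·0 = 0
  col T2: 0·-1 + 0·2 + 4·0 + 0·-3 + 3·0 = 0
  col T3: 0·1 + 4·0 + 0·-3 + 3·0 = 0
  col T4: 0·1 + 4·0 + 3·0 + 0·-3 = 0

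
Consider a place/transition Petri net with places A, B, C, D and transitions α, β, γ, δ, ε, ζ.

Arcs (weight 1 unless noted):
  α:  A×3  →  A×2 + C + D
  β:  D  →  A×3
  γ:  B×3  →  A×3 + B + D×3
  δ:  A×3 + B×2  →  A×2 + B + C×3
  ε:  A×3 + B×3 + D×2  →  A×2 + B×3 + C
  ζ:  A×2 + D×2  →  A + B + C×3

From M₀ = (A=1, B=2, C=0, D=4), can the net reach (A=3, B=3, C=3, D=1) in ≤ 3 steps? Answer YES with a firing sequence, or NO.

step 1: fire β:  (A=1, B=2, C=0, D=4) → (A=4, B=2, C=0, D=3)
step 2: fire ζ:  (A=4, B=2, C=0, D=3) → (A=3, B=3, C=3, D=1)

YES — reachable via ⟨β, ζ⟩ (2 firings)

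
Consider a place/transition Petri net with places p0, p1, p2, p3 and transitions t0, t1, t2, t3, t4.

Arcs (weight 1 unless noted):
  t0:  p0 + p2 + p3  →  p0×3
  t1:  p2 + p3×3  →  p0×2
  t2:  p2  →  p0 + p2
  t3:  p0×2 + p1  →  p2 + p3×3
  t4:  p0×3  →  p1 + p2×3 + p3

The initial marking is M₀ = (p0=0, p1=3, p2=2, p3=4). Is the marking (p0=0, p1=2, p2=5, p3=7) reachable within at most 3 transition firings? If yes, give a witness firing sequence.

depth 0: 1 marking
depth 1: 3 markings reached so far
depth 2: 8 markings reached so far
depth 3: 21 markings reached so far
target is not among the 21 markings reachable within 3 steps

NO — not reachable within 3 firings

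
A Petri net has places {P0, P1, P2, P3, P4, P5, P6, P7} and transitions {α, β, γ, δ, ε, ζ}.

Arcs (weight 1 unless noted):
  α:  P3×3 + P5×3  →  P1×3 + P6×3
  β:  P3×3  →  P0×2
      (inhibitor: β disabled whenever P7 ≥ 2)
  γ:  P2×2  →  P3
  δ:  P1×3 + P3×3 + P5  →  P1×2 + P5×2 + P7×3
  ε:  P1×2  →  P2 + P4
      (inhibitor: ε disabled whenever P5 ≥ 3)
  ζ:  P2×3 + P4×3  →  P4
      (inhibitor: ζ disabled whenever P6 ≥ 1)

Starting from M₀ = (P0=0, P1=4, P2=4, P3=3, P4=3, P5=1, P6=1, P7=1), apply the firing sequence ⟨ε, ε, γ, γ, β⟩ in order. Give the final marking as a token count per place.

(P0=2, P1=0, P2=2, P3=2, P4=5, P5=1, P6=1, P7=1)

step 1: fire ε:  (P0=0, P1=4, P2=4, P3=3, P4=3, P5=1, P6=1, P7=1) → (P0=0, P1=2, P2=5, P3=3, P4=4, P5=1, P6=1, P7=1)
step 2: fire ε:  (P0=0, P1=2, P2=5, P3=3, P4=4, P5=1, P6=1, P7=1) → (P0=0, P1=0, P2=6, P3=3, P4=5, P5=1, P6=1, P7=1)
step 3: fire γ:  (P0=0, P1=0, P2=6, P3=3, P4=5, P5=1, P6=1, P7=1) → (P0=0, P1=0, P2=4, P3=4, P4=5, P5=1, P6=1, P7=1)
step 4: fire γ:  (P0=0, P1=0, P2=4, P3=4, P4=5, P5=1, P6=1, P7=1) → (P0=0, P1=0, P2=2, P3=5, P4=5, P5=1, P6=1, P7=1)
step 5: fire β:  (P0=0, P1=0, P2=2, P3=5, P4=5, P5=1, P6=1, P7=1) → (P0=2, P1=0, P2=2, P3=2, P4=5, P5=1, P6=1, P7=1)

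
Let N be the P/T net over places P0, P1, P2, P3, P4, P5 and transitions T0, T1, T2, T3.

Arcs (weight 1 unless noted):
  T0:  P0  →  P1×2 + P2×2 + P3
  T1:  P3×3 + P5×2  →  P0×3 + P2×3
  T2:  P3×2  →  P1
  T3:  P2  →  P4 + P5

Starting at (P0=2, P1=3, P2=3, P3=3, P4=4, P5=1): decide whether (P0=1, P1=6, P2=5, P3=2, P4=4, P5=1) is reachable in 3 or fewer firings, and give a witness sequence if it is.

YES — reachable via ⟨T0, T2⟩ (2 firings)

step 1: fire T0:  (P0=2, P1=3, P2=3, P3=3, P4=4, P5=1) → (P0=1, P1=5, P2=5, P3=4, P4=4, P5=1)
step 2: fire T2:  (P0=1, P1=5, P2=5, P3=4, P4=4, P5=1) → (P0=1, P1=6, P2=5, P3=2, P4=4, P5=1)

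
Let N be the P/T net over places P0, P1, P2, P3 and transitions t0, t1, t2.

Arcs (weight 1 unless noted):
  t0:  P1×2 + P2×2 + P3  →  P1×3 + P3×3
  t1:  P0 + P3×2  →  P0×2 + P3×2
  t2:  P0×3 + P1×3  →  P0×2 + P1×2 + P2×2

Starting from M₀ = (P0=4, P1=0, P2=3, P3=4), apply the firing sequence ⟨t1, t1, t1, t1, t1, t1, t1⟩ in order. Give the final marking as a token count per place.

step 1: fire t1:  (P0=4, P1=0, P2=3, P3=4) → (P0=5, P1=0, P2=3, P3=4)
step 2: fire t1:  (P0=5, P1=0, P2=3, P3=4) → (P0=6, P1=0, P2=3, P3=4)
step 3: fire t1:  (P0=6, P1=0, P2=3, P3=4) → (P0=7, P1=0, P2=3, P3=4)
step 4: fire t1:  (P0=7, P1=0, P2=3, P3=4) → (P0=8, P1=0, P2=3, P3=4)
step 5: fire t1:  (P0=8, P1=0, P2=3, P3=4) → (P0=9, P1=0, P2=3, P3=4)
step 6: fire t1:  (P0=9, P1=0, P2=3, P3=4) → (P0=10, P1=0, P2=3, P3=4)
step 7: fire t1:  (P0=10, P1=0, P2=3, P3=4) → (P0=11, P1=0, P2=3, P3=4)

(P0=11, P1=0, P2=3, P3=4)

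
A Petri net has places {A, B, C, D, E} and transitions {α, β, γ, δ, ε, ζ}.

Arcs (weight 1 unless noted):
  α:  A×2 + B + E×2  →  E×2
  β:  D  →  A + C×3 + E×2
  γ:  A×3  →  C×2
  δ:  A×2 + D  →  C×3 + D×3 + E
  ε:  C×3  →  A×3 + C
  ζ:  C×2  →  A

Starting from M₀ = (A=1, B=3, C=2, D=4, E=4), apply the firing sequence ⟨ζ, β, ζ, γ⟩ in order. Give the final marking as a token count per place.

step 1: fire ζ:  (A=1, B=3, C=2, D=4, E=4) → (A=2, B=3, C=0, D=4, E=4)
step 2: fire β:  (A=2, B=3, C=0, D=4, E=4) → (A=3, B=3, C=3, D=3, E=6)
step 3: fire ζ:  (A=3, B=3, C=3, D=3, E=6) → (A=4, B=3, C=1, D=3, E=6)
step 4: fire γ:  (A=4, B=3, C=1, D=3, E=6) → (A=1, B=3, C=3, D=3, E=6)

(A=1, B=3, C=3, D=3, E=6)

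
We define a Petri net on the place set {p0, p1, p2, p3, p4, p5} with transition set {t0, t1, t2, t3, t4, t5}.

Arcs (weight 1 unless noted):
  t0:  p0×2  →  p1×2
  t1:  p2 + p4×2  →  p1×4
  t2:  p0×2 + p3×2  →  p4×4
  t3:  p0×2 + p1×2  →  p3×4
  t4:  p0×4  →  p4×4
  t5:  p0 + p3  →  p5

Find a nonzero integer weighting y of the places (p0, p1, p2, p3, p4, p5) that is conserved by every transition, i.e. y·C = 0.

Incidence matrix C (rows=places, cols=transitions):
       t0   t1   t2   t3   t4   t5
   p0  -2    0   -2   -2   -4   -1
   p1   2    4    0   -2    0    0
   p2   0   -1    0    0    0    0
   p3   0    0   -2    4    0   -1
   p4   0   -2    4    0    4    0
   p5   0    0    0    0    0    1

Candidate y = [1, 1, 2, 1, 1, 2]; check y·C column-wise:
  col t0: 1·-2 + 1·2 + 2·0 + 1·0 + 1·0 + 2·0 = 0
  col t1: 1·0 + 1·4 + 2·-1 + 1·0 + 1·-2 + 2·0 = 0
  col t2: 1·-2 + 1·0 + 2·0 + 1·-2 + 1·4 + 2·0 = 0
  col t3: 1·-2 + 1·-2 + 2·0 + 1·4 + 1·0 + 2·0 = 0
  col t4: 1·-4 + 1·0 + 2·0 + 1·0 + 1·4 + 2·0 = 0
  col t5: 1·-1 + 1·0 + 2·0 + 1·-1 + 1·0 + 2·1 = 0

y = (p0:1, p1:1, p2:2, p3:1, p4:1, p5:2)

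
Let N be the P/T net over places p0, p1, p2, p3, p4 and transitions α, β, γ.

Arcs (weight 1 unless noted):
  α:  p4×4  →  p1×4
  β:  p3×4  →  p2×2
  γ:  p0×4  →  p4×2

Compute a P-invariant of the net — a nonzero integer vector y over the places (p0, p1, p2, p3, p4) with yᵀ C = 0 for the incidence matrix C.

Incidence matrix C (rows=places, cols=transitions):
        α    β    γ
   p0   0    0   -4
   p1   4    0    0
   p2   0    2    0
   p3   0   -4    0
   p4  -4    0    2

Candidate y = [0, 0, 2, 1, 0]; check y·C column-wise:
  col α: 0·4 + 2·0 + 1·0 + 0·-4 = 0
  col β: 2·2 + 1·-4 = 0
  col γ: 0·-4 + 2·0 + 1·0 + 0·2 = 0

y = (p0:0, p1:0, p2:2, p3:1, p4:0)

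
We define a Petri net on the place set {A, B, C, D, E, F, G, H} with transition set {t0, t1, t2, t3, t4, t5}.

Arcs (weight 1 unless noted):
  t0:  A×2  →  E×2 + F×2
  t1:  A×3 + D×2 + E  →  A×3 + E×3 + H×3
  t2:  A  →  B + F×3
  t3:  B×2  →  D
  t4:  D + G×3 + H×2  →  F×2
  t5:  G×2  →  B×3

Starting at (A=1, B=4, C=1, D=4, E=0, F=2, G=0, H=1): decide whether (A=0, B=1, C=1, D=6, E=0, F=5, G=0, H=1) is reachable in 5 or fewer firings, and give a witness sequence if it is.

YES — reachable via ⟨t2, t3, t3⟩ (3 firings)

step 1: fire t2:  (A=1, B=4, C=1, D=4, E=0, F=2, G=0, H=1) → (A=0, B=5, C=1, D=4, E=0, F=5, G=0, H=1)
step 2: fire t3:  (A=0, B=5, C=1, D=4, E=0, F=5, G=0, H=1) → (A=0, B=3, C=1, D=5, E=0, F=5, G=0, H=1)
step 3: fire t3:  (A=0, B=3, C=1, D=5, E=0, F=5, G=0, H=1) → (A=0, B=1, C=1, D=6, E=0, F=5, G=0, H=1)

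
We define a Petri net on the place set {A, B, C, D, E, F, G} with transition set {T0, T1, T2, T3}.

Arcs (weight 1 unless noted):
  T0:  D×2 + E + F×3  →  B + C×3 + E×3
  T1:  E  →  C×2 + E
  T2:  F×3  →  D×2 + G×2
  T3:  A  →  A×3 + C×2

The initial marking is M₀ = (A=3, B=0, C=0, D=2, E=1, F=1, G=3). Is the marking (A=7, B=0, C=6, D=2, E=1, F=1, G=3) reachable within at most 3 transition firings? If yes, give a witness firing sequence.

step 1: fire T1:  (A=3, B=0, C=0, D=2, E=1, F=1, G=3) → (A=3, B=0, C=2, D=2, E=1, F=1, G=3)
step 2: fire T3:  (A=3, B=0, C=2, D=2, E=1, F=1, G=3) → (A=5, B=0, C=4, D=2, E=1, F=1, G=3)
step 3: fire T3:  (A=5, B=0, C=4, D=2, E=1, F=1, G=3) → (A=7, B=0, C=6, D=2, E=1, F=1, G=3)

YES — reachable via ⟨T1, T3, T3⟩ (3 firings)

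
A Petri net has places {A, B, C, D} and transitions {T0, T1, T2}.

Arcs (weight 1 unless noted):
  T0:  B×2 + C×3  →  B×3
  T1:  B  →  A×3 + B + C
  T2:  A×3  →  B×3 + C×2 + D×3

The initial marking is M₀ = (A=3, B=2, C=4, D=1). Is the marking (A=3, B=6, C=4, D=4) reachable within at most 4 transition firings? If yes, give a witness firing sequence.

YES — reachable via ⟨T0, T1, T2⟩ (3 firings)

step 1: fire T0:  (A=3, B=2, C=4, D=1) → (A=3, B=3, C=1, D=1)
step 2: fire T1:  (A=3, B=3, C=1, D=1) → (A=6, B=3, C=2, D=1)
step 3: fire T2:  (A=6, B=3, C=2, D=1) → (A=3, B=6, C=4, D=4)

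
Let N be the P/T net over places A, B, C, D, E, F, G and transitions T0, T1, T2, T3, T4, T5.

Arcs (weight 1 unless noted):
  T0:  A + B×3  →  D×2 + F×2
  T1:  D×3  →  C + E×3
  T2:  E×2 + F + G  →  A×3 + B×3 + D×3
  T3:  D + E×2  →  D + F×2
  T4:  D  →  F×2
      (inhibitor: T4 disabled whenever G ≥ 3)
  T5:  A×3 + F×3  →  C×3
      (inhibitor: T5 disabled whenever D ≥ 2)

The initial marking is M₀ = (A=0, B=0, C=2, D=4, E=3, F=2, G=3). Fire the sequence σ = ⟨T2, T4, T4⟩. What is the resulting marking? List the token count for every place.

step 1: fire T2:  (A=0, B=0, C=2, D=4, E=3, F=2, G=3) → (A=3, B=3, C=2, D=7, E=1, F=1, G=2)
step 2: fire T4:  (A=3, B=3, C=2, D=7, E=1, F=1, G=2) → (A=3, B=3, C=2, D=6, E=1, F=3, G=2)
step 3: fire T4:  (A=3, B=3, C=2, D=6, E=1, F=3, G=2) → (A=3, B=3, C=2, D=5, E=1, F=5, G=2)

(A=3, B=3, C=2, D=5, E=1, F=5, G=2)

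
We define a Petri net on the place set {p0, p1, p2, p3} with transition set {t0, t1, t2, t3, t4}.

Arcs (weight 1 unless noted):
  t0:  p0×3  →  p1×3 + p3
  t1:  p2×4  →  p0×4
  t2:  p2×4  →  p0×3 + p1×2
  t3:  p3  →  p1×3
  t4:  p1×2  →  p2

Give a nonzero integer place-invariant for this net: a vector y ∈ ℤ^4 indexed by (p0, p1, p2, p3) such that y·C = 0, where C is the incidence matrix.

Incidence matrix C (rows=places, cols=transitions):
       t0   t1   t2   t3   t4
   p0  -3    4    3    0    0
   p1   3    0    2    3   -2
   p2   0   -4   -4    0    1
   p3   1    0    0   -1    0

Candidate y = [2, 1, 2, 3]; check y·C column-wise:
  col t0: 2·-3 + 1·3 + 2·0 + 3·1 = 0
  col t1: 2·4 + 1·0 + 2·-4 + 3·0 = 0
  col t2: 2·3 + 1·2 + 2·-4 + 3·0 = 0
  col t3: 2·0 + 1·3 + 2·0 + 3·-1 = 0
  col t4: 2·0 + 1·-2 + 2·1 + 3·0 = 0

y = (p0:2, p1:1, p2:2, p3:3)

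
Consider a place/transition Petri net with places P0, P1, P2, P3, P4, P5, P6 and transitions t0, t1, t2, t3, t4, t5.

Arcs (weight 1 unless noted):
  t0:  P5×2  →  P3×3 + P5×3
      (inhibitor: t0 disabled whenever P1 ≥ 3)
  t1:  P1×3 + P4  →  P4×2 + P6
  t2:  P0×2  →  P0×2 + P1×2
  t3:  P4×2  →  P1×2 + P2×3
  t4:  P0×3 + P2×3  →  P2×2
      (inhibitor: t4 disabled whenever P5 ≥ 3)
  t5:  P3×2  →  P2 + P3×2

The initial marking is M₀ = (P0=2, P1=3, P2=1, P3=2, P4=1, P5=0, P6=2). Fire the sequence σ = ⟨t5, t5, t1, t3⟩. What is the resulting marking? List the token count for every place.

(P0=2, P1=2, P2=6, P3=2, P4=0, P5=0, P6=3)

step 1: fire t5:  (P0=2, P1=3, P2=1, P3=2, P4=1, P5=0, P6=2) → (P0=2, P1=3, P2=2, P3=2, P4=1, P5=0, P6=2)
step 2: fire t5:  (P0=2, P1=3, P2=2, P3=2, P4=1, P5=0, P6=2) → (P0=2, P1=3, P2=3, P3=2, P4=1, P5=0, P6=2)
step 3: fire t1:  (P0=2, P1=3, P2=3, P3=2, P4=1, P5=0, P6=2) → (P0=2, P1=0, P2=3, P3=2, P4=2, P5=0, P6=3)
step 4: fire t3:  (P0=2, P1=0, P2=3, P3=2, P4=2, P5=0, P6=3) → (P0=2, P1=2, P2=6, P3=2, P4=0, P5=0, P6=3)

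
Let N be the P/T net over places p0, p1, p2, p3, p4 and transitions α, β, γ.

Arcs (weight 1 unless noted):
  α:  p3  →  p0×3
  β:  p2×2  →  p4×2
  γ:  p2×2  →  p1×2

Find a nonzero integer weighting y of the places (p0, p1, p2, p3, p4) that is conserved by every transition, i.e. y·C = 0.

y = (p0:1, p1:0, p2:0, p3:3, p4:0)

Incidence matrix C (rows=places, cols=transitions):
        α    β    γ
   p0   3    0    0
   p1   0    0    2
   p2   0   -2   -2
   p3  -1    0    0
   p4   0    2    0

Candidate y = [1, 0, 0, 3, 0]; check y·C column-wise:
  col α: 1·3 + 3·-1 = 0
  col β: 1·0 + 0·-2 + 3·0 + 0·2 = 0
  col γ: 1·0 + 0·2 + 0·-2 + 3·0 = 0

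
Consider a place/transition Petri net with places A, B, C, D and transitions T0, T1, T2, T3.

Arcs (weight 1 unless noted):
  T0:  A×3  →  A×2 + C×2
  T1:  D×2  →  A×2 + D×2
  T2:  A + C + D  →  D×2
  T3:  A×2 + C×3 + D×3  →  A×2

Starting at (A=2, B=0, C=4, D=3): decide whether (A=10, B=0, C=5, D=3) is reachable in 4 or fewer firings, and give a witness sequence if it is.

depth 0: 1 marking
depth 1: 4 markings reached so far
depth 2: 9 markings reached so far
depth 3: 18 markings reached so far
depth 4: 32 markings reached so far
target is not among the 32 markings reachable within 4 steps

NO — not reachable within 4 firings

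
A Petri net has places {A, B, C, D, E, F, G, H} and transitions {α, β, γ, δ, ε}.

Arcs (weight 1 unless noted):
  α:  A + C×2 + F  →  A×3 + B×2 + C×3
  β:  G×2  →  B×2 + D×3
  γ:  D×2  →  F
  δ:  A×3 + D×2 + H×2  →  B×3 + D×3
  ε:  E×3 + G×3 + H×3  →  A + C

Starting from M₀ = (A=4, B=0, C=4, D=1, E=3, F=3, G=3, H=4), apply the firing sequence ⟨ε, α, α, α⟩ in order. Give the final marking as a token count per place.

step 1: fire ε:  (A=4, B=0, C=4, D=1, E=3, F=3, G=3, H=4) → (A=5, B=0, C=5, D=1, E=0, F=3, G=0, H=1)
step 2: fire α:  (A=5, B=0, C=5, D=1, E=0, F=3, G=0, H=1) → (A=7, B=2, C=6, D=1, E=0, F=2, G=0, H=1)
step 3: fire α:  (A=7, B=2, C=6, D=1, E=0, F=2, G=0, H=1) → (A=9, B=4, C=7, D=1, E=0, F=1, G=0, H=1)
step 4: fire α:  (A=9, B=4, C=7, D=1, E=0, F=1, G=0, H=1) → (A=11, B=6, C=8, D=1, E=0, F=0, G=0, H=1)

(A=11, B=6, C=8, D=1, E=0, F=0, G=0, H=1)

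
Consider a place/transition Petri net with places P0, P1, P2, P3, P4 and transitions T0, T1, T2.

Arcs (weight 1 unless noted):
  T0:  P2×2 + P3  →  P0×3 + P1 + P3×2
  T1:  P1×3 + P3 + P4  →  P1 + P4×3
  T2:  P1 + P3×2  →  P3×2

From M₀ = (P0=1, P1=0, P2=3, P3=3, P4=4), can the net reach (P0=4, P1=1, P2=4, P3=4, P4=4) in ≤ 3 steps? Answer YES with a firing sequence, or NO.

depth 0: 1 marking
depth 1: 2 markings reached so far
depth 2: 3 markings reached so far
depth 3: 3 markings reached so far
(frontier empty at depth 3; search complete)
target is not among the 3 markings reachable within 3 steps

NO — not reachable within 3 firings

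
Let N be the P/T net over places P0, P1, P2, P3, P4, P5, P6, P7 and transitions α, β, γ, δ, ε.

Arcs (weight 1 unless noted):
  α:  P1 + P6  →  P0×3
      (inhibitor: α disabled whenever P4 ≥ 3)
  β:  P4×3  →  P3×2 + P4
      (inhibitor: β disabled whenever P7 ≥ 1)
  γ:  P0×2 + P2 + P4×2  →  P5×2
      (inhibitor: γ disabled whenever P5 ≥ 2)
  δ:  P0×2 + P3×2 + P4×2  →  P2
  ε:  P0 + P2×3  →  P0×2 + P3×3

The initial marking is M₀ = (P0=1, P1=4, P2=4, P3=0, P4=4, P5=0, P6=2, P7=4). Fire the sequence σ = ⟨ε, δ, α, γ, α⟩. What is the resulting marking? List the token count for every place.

(P0=4, P1=2, P2=1, P3=1, P4=0, P5=2, P6=0, P7=4)

step 1: fire ε:  (P0=1, P1=4, P2=4, P3=0, P4=4, P5=0, P6=2, P7=4) → (P0=2, P1=4, P2=1, P3=3, P4=4, P5=0, P6=2, P7=4)
step 2: fire δ:  (P0=2, P1=4, P2=1, P3=3, P4=4, P5=0, P6=2, P7=4) → (P0=0, P1=4, P2=2, P3=1, P4=2, P5=0, P6=2, P7=4)
step 3: fire α:  (P0=0, P1=4, P2=2, P3=1, P4=2, P5=0, P6=2, P7=4) → (P0=3, P1=3, P2=2, P3=1, P4=2, P5=0, P6=1, P7=4)
step 4: fire γ:  (P0=3, P1=3, P2=2, P3=1, P4=2, P5=0, P6=1, P7=4) → (P0=1, P1=3, P2=1, P3=1, P4=0, P5=2, P6=1, P7=4)
step 5: fire α:  (P0=1, P1=3, P2=1, P3=1, P4=0, P5=2, P6=1, P7=4) → (P0=4, P1=2, P2=1, P3=1, P4=0, P5=2, P6=0, P7=4)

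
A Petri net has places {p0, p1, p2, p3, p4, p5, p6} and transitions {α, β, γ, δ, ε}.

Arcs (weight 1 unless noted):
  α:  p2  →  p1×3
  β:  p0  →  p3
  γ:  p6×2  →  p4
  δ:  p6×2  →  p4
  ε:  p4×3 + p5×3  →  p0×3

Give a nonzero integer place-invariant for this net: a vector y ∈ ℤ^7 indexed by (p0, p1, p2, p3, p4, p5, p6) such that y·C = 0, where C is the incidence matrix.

Incidence matrix C (rows=places, cols=transitions):
        α    β    γ    δ    ε
   p0   0   -1    0    0    3
   p1   3    0    0    0    0
   p2  -1    0    0    0    0
   p3   0    1    0    0    0
   p4   0    0    1    1   -3
   p5   0    0    0    0   -3
   p6   0    0   -2   -2    0

Candidate y = [0, 1, 3, 0, 0, 0, 0]; check y·C column-wise:
  col α: 1·3 + 3·-1 = 0
  col β: 0·-1 + 1·0 + 3·0 + 0·1 = 0
  col γ: 1·0 + 3·0 + 0·1 + 0·-2 = 0
  col δ: 1·0 + 3·0 + 0·1 + 0·-2 = 0
  col ε: 0·3 + 1·0 + 3·0 + 0·-3 + 0·-3 = 0

y = (p0:0, p1:1, p2:3, p3:0, p4:0, p5:0, p6:0)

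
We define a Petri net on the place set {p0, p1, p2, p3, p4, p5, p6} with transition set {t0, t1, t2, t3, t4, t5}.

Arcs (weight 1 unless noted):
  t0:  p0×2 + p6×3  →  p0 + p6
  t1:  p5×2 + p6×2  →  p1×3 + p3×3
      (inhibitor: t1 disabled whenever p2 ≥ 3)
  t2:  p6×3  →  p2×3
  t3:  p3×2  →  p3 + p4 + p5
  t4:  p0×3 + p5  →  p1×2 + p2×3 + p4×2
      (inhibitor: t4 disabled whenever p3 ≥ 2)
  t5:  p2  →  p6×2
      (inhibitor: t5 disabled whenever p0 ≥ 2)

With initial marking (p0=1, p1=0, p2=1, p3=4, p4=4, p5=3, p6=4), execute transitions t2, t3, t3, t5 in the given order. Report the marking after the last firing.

(p0=1, p1=0, p2=3, p3=2, p4=6, p5=5, p6=3)

step 1: fire t2:  (p0=1, p1=0, p2=1, p3=4, p4=4, p5=3, p6=4) → (p0=1, p1=0, p2=4, p3=4, p4=4, p5=3, p6=1)
step 2: fire t3:  (p0=1, p1=0, p2=4, p3=4, p4=4, p5=3, p6=1) → (p0=1, p1=0, p2=4, p3=3, p4=5, p5=4, p6=1)
step 3: fire t3:  (p0=1, p1=0, p2=4, p3=3, p4=5, p5=4, p6=1) → (p0=1, p1=0, p2=4, p3=2, p4=6, p5=5, p6=1)
step 4: fire t5:  (p0=1, p1=0, p2=4, p3=2, p4=6, p5=5, p6=1) → (p0=1, p1=0, p2=3, p3=2, p4=6, p5=5, p6=3)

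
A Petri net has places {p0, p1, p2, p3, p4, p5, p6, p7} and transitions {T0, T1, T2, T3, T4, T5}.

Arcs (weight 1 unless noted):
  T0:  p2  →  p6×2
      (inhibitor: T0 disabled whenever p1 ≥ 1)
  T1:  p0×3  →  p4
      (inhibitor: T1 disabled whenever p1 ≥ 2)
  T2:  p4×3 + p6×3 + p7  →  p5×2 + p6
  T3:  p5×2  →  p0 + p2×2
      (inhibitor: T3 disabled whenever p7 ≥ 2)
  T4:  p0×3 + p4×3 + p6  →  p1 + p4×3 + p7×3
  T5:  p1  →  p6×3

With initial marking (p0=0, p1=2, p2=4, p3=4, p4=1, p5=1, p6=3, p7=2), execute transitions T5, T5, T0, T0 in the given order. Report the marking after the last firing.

step 1: fire T5:  (p0=0, p1=2, p2=4, p3=4, p4=1, p5=1, p6=3, p7=2) → (p0=0, p1=1, p2=4, p3=4, p4=1, p5=1, p6=6, p7=2)
step 2: fire T5:  (p0=0, p1=1, p2=4, p3=4, p4=1, p5=1, p6=6, p7=2) → (p0=0, p1=0, p2=4, p3=4, p4=1, p5=1, p6=9, p7=2)
step 3: fire T0:  (p0=0, p1=0, p2=4, p3=4, p4=1, p5=1, p6=9, p7=2) → (p0=0, p1=0, p2=3, p3=4, p4=1, p5=1, p6=11, p7=2)
step 4: fire T0:  (p0=0, p1=0, p2=3, p3=4, p4=1, p5=1, p6=11, p7=2) → (p0=0, p1=0, p2=2, p3=4, p4=1, p5=1, p6=13, p7=2)

(p0=0, p1=0, p2=2, p3=4, p4=1, p5=1, p6=13, p7=2)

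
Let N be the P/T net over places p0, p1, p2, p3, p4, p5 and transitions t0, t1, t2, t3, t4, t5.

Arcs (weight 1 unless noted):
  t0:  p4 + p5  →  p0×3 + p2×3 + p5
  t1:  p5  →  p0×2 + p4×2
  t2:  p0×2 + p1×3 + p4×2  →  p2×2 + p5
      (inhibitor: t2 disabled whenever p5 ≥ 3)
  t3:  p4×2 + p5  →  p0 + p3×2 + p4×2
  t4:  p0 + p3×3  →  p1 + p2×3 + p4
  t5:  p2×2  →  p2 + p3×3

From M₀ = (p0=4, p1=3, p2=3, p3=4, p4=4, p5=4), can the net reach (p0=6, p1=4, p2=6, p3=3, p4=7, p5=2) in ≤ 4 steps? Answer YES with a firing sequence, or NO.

YES — reachable via ⟨t1, t3, t4⟩ (3 firings)

step 1: fire t1:  (p0=4, p1=3, p2=3, p3=4, p4=4, p5=4) → (p0=6, p1=3, p2=3, p3=4, p4=6, p5=3)
step 2: fire t3:  (p0=6, p1=3, p2=3, p3=4, p4=6, p5=3) → (p0=7, p1=3, p2=3, p3=6, p4=6, p5=2)
step 3: fire t4:  (p0=7, p1=3, p2=3, p3=6, p4=6, p5=2) → (p0=6, p1=4, p2=6, p3=3, p4=7, p5=2)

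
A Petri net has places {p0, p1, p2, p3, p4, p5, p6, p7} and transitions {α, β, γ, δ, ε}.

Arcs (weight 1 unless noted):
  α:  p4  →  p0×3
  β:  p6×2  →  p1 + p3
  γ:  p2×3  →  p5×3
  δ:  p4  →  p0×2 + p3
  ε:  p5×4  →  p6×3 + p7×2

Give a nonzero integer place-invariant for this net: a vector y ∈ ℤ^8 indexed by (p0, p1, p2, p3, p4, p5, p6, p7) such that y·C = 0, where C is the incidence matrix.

y = (p0:1, p1:-1, p2:0, p3:1, p4:3, p5:0, p6:0, p7:0)

Incidence matrix C (rows=places, cols=transitions):
        α    β    γ    δ    ε
   p0   3    0    0    2    0
   p1   0    1    0    0    0
   p2   0    0   -3    0    0
   p3   0    1    0    1    0
   p4  -1    0    0   -1    0
   p5   0    0    3    0   -4
   p6   0   -2    0    0    3
   p7   0    0    0    0    2

Candidate y = [1, -1, 0, 1, 3, 0, 0, 0]; check y·C column-wise:
  col α: 1·3 + -1·0 + 1·0 + 3·-1 = 0
  col β: 1·0 + -1·1 + 1·1 + 3·0 + 0·-2 = 0
  col γ: 1·0 + -1·0 + 0·-3 + 1·0 + 3·0 + 0·3 = 0
  col δ: 1·2 + -1·0 + 1·1 + 3·-1 = 0
  col ε: 1·0 + -1·0 + 1·0 + 3·0 + 0·-4 + 0·3 + 0·2 = 0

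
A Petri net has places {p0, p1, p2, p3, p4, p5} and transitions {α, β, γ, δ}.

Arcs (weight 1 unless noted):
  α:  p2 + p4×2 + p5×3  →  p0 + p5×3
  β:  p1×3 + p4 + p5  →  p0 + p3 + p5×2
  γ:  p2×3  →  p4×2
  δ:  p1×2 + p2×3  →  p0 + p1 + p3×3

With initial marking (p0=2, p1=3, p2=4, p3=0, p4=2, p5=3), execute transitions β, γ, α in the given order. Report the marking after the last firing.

step 1: fire β:  (p0=2, p1=3, p2=4, p3=0, p4=2, p5=3) → (p0=3, p1=0, p2=4, p3=1, p4=1, p5=4)
step 2: fire γ:  (p0=3, p1=0, p2=4, p3=1, p4=1, p5=4) → (p0=3, p1=0, p2=1, p3=1, p4=3, p5=4)
step 3: fire α:  (p0=3, p1=0, p2=1, p3=1, p4=3, p5=4) → (p0=4, p1=0, p2=0, p3=1, p4=1, p5=4)

(p0=4, p1=0, p2=0, p3=1, p4=1, p5=4)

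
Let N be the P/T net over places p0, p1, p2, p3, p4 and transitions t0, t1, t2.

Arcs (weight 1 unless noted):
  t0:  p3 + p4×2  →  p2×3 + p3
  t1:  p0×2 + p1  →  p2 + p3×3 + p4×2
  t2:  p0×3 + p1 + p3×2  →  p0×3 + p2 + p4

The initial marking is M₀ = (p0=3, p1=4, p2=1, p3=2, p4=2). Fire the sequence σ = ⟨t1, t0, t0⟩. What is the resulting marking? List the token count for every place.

(p0=1, p1=3, p2=8, p3=5, p4=0)

step 1: fire t1:  (p0=3, p1=4, p2=1, p3=2, p4=2) → (p0=1, p1=3, p2=2, p3=5, p4=4)
step 2: fire t0:  (p0=1, p1=3, p2=2, p3=5, p4=4) → (p0=1, p1=3, p2=5, p3=5, p4=2)
step 3: fire t0:  (p0=1, p1=3, p2=5, p3=5, p4=2) → (p0=1, p1=3, p2=8, p3=5, p4=0)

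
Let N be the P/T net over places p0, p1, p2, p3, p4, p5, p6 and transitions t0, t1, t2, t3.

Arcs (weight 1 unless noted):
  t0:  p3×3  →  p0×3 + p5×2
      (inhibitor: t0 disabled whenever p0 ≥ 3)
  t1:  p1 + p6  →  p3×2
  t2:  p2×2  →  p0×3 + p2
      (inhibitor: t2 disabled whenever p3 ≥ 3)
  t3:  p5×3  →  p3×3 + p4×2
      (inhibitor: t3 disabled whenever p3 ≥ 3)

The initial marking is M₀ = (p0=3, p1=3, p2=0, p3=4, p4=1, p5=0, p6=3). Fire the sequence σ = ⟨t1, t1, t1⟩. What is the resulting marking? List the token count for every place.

step 1: fire t1:  (p0=3, p1=3, p2=0, p3=4, p4=1, p5=0, p6=3) → (p0=3, p1=2, p2=0, p3=6, p4=1, p5=0, p6=2)
step 2: fire t1:  (p0=3, p1=2, p2=0, p3=6, p4=1, p5=0, p6=2) → (p0=3, p1=1, p2=0, p3=8, p4=1, p5=0, p6=1)
step 3: fire t1:  (p0=3, p1=1, p2=0, p3=8, p4=1, p5=0, p6=1) → (p0=3, p1=0, p2=0, p3=10, p4=1, p5=0, p6=0)

(p0=3, p1=0, p2=0, p3=10, p4=1, p5=0, p6=0)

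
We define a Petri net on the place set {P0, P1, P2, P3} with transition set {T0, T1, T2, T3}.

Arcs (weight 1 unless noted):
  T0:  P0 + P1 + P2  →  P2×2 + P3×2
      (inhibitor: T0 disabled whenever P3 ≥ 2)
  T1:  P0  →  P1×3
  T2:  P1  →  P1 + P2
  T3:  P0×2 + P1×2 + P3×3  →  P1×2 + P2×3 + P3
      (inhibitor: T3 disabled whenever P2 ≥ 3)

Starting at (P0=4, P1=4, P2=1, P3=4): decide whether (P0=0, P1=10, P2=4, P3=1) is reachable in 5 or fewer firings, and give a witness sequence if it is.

NO — not reachable within 5 firings

depth 0: 1 marking
depth 1: 4 markings reached so far
depth 2: 9 markings reached so far
depth 3: 16 markings reached so far
depth 4: 24 markings reached so far
depth 5: 32 markings reached so far
target is not among the 32 markings reachable within 5 steps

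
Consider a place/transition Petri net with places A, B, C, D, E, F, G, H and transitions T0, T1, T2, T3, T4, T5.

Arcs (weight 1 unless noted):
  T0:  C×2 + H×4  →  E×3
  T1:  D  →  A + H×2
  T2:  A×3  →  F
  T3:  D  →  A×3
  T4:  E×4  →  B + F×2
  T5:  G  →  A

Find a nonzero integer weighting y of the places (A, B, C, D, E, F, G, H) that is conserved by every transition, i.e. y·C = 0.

y = (A:0, B:8, C:3, D:0, E:2, F:0, G:0, H:0)

Incidence matrix C (rows=places, cols=transitions):
       T0   T1   T2   T3   T4   T5
    A   0    1   -3    3    0    1
    B   0    0    0    0    1    0
    C  -2    0    0    0    0    0
    D   0   -1    0   -1    0    0
    E   3    0    0    0   -4    0
    F   0    0    1    0    2    0
    G   0    0    0    0    0   -1
    H  -4    2    0    0    0    0

Candidate y = [0, 8, 3, 0, 2, 0, 0, 0]; check y·C column-wise:
  col T0: 8·0 + 3·-2 + 2·3 + 0·-4 = 0
  col T1: 0·1 + 8·0 + 3·0 + 0·-1 + 2·0 + 0·2 = 0
  col T2: 0·-3 + 8·0 + 3·0 + 2·0 + 0·1 = 0
  col T3: 0·3 + 8·0 + 3·0 + 0·-1 + 2·0 = 0
  col T4: 8·1 + 3·0 + 2·-4 + 0·2 = 0
  col T5: 0·1 + 8·0 + 3·0 + 2·0 + 0·-1 = 0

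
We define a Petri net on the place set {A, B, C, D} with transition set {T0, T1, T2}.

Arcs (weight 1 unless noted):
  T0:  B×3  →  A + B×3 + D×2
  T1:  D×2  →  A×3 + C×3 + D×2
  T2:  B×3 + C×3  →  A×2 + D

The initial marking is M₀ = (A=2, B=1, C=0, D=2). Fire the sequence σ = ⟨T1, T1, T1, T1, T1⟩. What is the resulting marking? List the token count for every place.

(A=17, B=1, C=15, D=2)

step 1: fire T1:  (A=2, B=1, C=0, D=2) → (A=5, B=1, C=3, D=2)
step 2: fire T1:  (A=5, B=1, C=3, D=2) → (A=8, B=1, C=6, D=2)
step 3: fire T1:  (A=8, B=1, C=6, D=2) → (A=11, B=1, C=9, D=2)
step 4: fire T1:  (A=11, B=1, C=9, D=2) → (A=14, B=1, C=12, D=2)
step 5: fire T1:  (A=14, B=1, C=12, D=2) → (A=17, B=1, C=15, D=2)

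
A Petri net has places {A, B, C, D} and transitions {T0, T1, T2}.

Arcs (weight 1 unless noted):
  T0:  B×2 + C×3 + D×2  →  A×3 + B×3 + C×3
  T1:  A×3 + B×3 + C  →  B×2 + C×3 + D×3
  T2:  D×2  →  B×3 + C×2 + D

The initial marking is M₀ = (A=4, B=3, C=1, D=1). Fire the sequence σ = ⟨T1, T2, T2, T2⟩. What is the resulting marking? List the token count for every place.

step 1: fire T1:  (A=4, B=3, C=1, D=1) → (A=1, B=2, C=3, D=4)
step 2: fire T2:  (A=1, B=2, C=3, D=4) → (A=1, B=5, C=5, D=3)
step 3: fire T2:  (A=1, B=5, C=5, D=3) → (A=1, B=8, C=7, D=2)
step 4: fire T2:  (A=1, B=8, C=7, D=2) → (A=1, B=11, C=9, D=1)

(A=1, B=11, C=9, D=1)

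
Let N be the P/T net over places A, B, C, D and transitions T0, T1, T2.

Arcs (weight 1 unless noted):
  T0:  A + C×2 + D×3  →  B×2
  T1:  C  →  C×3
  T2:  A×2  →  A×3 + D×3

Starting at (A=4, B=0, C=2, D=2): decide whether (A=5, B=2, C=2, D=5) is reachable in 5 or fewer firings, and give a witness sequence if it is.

YES — reachable via ⟨T1, T2, T0, T2⟩ (4 firings)

step 1: fire T1:  (A=4, B=0, C=2, D=2) → (A=4, B=0, C=4, D=2)
step 2: fire T2:  (A=4, B=0, C=4, D=2) → (A=5, B=0, C=4, D=5)
step 3: fire T0:  (A=5, B=0, C=4, D=5) → (A=4, B=2, C=2, D=2)
step 4: fire T2:  (A=4, B=2, C=2, D=2) → (A=5, B=2, C=2, D=5)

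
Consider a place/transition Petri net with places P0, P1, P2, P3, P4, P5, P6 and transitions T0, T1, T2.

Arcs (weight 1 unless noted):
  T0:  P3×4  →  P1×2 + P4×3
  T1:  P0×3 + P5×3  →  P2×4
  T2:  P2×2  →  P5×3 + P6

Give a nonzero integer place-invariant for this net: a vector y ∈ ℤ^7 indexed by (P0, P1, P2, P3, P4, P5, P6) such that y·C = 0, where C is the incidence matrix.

Incidence matrix C (rows=places, cols=transitions):
       T0   T1   T2
   P0   0   -3    0
   P1   2    0    0
   P2   0    4   -2
   P3  -4    0    0
   P4   3    0    0
   P5   0   -3    3
   P6   0    0    1

Candidate y = [0, 2, 0, 1, 0, 0, 0]; check y·C column-wise:
  col T0: 2·2 + 1·-4 + 0·3 = 0
  col T1: 0·-3 + 2·0 + 0·4 + 1·0 + 0·-3 = 0
  col T2: 2·0 + 0·-2 + 1·0 + 0·3 + 0·1 = 0

y = (P0:0, P1:2, P2:0, P3:1, P4:0, P5:0, P6:0)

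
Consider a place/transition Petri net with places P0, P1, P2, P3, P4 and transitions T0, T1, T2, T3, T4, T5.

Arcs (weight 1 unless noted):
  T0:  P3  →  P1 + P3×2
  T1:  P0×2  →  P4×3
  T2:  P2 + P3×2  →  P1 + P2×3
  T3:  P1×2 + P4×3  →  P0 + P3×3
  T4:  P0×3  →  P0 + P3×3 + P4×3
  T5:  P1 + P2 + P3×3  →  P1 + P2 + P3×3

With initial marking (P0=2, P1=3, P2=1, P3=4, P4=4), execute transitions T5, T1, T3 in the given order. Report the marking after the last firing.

step 1: fire T5:  (P0=2, P1=3, P2=1, P3=4, P4=4) → (P0=2, P1=3, P2=1, P3=4, P4=4)
step 2: fire T1:  (P0=2, P1=3, P2=1, P3=4, P4=4) → (P0=0, P1=3, P2=1, P3=4, P4=7)
step 3: fire T3:  (P0=0, P1=3, P2=1, P3=4, P4=7) → (P0=1, P1=1, P2=1, P3=7, P4=4)

(P0=1, P1=1, P2=1, P3=7, P4=4)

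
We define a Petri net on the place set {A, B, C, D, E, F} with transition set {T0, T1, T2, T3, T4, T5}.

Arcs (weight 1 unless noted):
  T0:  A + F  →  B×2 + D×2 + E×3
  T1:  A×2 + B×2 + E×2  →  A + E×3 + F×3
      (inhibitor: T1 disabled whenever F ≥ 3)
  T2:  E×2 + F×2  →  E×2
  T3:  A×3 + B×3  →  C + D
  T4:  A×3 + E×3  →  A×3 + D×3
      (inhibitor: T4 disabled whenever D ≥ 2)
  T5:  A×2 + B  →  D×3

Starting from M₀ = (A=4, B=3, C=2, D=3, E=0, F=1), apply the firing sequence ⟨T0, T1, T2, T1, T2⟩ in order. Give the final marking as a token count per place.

(A=1, B=1, C=2, D=5, E=5, F=2)

step 1: fire T0:  (A=4, B=3, C=2, D=3, E=0, F=1) → (A=3, B=5, C=2, D=5, E=3, F=0)
step 2: fire T1:  (A=3, B=5, C=2, D=5, E=3, F=0) → (A=2, B=3, C=2, D=5, E=4, F=3)
step 3: fire T2:  (A=2, B=3, C=2, D=5, E=4, F=3) → (A=2, B=3, C=2, D=5, E=4, F=1)
step 4: fire T1:  (A=2, B=3, C=2, D=5, E=4, F=1) → (A=1, B=1, C=2, D=5, E=5, F=4)
step 5: fire T2:  (A=1, B=1, C=2, D=5, E=5, F=4) → (A=1, B=1, C=2, D=5, E=5, F=2)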